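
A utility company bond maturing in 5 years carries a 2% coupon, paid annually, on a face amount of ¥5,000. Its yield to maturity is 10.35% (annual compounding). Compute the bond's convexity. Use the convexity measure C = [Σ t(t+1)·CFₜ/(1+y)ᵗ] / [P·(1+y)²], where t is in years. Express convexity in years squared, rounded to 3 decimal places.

With y = 0.1035:
  t   CF        PV=CF/(1+0.1035)^t    t·PV        t(t+1)·PV
  1       100.00        90.6208        90.6208         181.2415
  2       100.00        82.1212       164.2424         492.7272
  3       100.00        74.4189       223.2566         893.0263
  4       100.00        67.4389       269.7557       1,348.7785
  5     5,100.00     3,116.7968    15,583.9840      93,503.9038
  Σ                  3,431.3965    16,331.8594      96,419.6774
P = 3,431.3965.
Convexity = Σ t(t+1)·PV / [P·(1+y)²] = 96,419.6774 / (3,431.3965 × 1.217712) = 23.07545.

23.075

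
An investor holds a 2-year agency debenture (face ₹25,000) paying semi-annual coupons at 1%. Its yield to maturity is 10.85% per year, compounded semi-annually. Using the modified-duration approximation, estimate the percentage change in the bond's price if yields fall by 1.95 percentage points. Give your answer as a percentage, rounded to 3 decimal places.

Periodic yield y = 0.05425. Modified duration first:
  t   CF        PV=CF/(1+0.05425)^t    t·PV
  1       125.00       118.5677       118.5677
  2       125.00       112.4664       224.9328
  3       125.00       106.6791       320.0372
  4    25,125.00    20,339.0953    81,356.3813
  Σ                 20,676.8085    82,019.9190
P = 20,676.8085; D_Mac = 3.96676 half-year periods = 1.98338 yrs; D_mod = 1.98338/(1+0.05425) = 1.88132 yrs.
ΔP/P ≈ -D_mod · Δy = -1.88132 × (-0.0195) = +0.036686 = +3.6686%.

+3.669%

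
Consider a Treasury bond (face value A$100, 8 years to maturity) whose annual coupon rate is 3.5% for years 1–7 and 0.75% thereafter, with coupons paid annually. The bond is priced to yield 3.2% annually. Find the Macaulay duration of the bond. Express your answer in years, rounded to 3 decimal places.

Periodic yield y = 0.032. Discount each cash flow and weight by its year:
  t   CF        PV=CF/(1+0.032)^t    t·PV
  1         3.50         3.3915         3.3915
  2         3.50         3.2863         6.5726
  3         3.50         3.1844         9.5532
  4         3.50         3.0857        12.3427
  5         3.50         2.9900        14.9499
  6         3.50         2.8973        17.3837
  7         3.50         2.8074        19.6521
  8       100.75        78.3082       626.4659
  Σ                     99.9508       710.3116
Price P = Σ PV = 99.9508.
Macaulay duration = Σ(t·PV) / P = 710.3116 / 99.9508 = 7.10661 years.

7.107 years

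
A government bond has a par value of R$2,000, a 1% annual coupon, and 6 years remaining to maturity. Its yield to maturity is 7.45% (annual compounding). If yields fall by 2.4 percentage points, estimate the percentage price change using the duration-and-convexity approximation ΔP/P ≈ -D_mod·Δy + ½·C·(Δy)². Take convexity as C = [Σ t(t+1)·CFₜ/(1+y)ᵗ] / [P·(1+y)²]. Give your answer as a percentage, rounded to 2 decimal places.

With y = 0.0745:
  t   CF        PV=CF/(1+0.0745)^t    t·PV        t(t+1)·PV
  1        20.00        18.6133        18.6133          37.2266
  2        20.00        17.3228        34.6455         103.9366
  3        20.00        16.1217        48.3651         193.4604
  4        20.00        15.0039        60.0156         300.0781
  5        20.00        13.9636        69.8181         418.9085
  6     2,020.00     1,312.5409     7,875.2455      55,126.7185
  Σ                  1,393.5662     8,106.7031      56,180.3286
P = 1,393.5662; D_Mac = 5.81724 yrs; D_mod = 5.41390 yrs; C = 34.91756.
Duration effect: -5.41390 × (-0.024) = +0.129934
Convexity effect: 0.5 × 34.91756 × (-0.024)² = +0.0100563
ΔP/P ≈ +0.129934 + 0.0100563 = +0.139990 = +13.9990%.

+14.00%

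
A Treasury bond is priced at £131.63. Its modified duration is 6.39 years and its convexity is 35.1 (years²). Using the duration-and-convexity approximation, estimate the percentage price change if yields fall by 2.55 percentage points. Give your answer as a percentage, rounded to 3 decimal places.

Duration effect: -D_mod·Δy = -6.39 × (-0.0255) = +0.162945
Convexity effect: ½·C·(Δy)² = 0.5 × 35.1 × (-0.0255)² = +0.0114118875
ΔP/P ≈ +0.162945 + 0.0114118875 = +0.1743568875
= +17.43568875%.

+17.436%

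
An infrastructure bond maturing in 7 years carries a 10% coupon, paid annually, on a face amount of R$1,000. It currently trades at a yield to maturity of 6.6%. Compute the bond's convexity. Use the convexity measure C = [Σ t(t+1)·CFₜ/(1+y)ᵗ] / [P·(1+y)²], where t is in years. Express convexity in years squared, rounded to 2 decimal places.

With y = 0.066:
  t   CF        PV=CF/(1+0.066)^t    t·PV        t(t+1)·PV
  1       100.00        93.8086        93.8086         187.6173
  2       100.00        88.0006       176.0012         528.0035
  3       100.00        82.5521       247.6564         990.6258
  4       100.00        77.4410       309.7642       1,548.8208
  5       100.00        72.6464       363.2319       2,179.3914
  6       100.00        68.1486       408.8914       2,862.2401
  7     1,100.00       703.2217     4,922.5518      39,380.4142
  Σ                  1,185.8190     6,521.9055      47,677.1131
P = 1,185.8190.
Convexity = Σ t(t+1)·PV / [P·(1+y)²] = 47,677.1131 / (1,185.8190 × 1.136356) = 35.38157.

35.38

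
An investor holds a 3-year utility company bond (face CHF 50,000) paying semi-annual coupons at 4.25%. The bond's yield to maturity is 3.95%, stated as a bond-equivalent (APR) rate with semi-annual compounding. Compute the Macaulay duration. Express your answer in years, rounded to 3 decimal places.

Periodic yield y = 0.01975. Discount each cash flow and weight by its period:
  t   CF        PV=CF/(1+0.01975)^t    t·PV
  1     1,062.50     1,041.9220     1,041.9220
  2     1,062.50     1,021.7426     2,043.4852
  3     1,062.50     1,001.9540     3,005.8621
  4     1,062.50       982.5487     3,930.1948
  5     1,062.50       963.5192     4,817.5960
  6    51,062.50    45,408.7754   272,452.6525
  Σ                 50,420.4620   287,291.7126
Price P = Σ PV = 50,420.4620.
Macaulay duration = Σ(t·PV) / P = 287,291.7126 / 50,420.4620 = 5.69792 half-year periods.
In years: 5.69792 / 2 = 2.84896 years.

2.849 years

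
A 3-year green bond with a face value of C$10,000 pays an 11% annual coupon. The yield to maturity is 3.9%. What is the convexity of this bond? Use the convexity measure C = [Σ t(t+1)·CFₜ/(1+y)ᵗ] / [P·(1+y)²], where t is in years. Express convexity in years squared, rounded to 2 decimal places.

With y = 0.039:
  t   CF        PV=CF/(1+0.039)^t    t·PV        t(t+1)·PV
  1     1,100.00     1,058.7103     1,058.7103       2,117.4206
  2     1,100.00     1,018.9705     2,037.9409       6,113.8227
  3    11,100.00     9,896.3794    29,689.1382     118,756.5527
  Σ                 11,974.0601    32,785.7894     126,987.7960
P = 11,974.0601.
Convexity = Σ t(t+1)·PV / [P·(1+y)²] = 126,987.7960 / (11,974.0601 × 1.079521) = 9.82402.

9.82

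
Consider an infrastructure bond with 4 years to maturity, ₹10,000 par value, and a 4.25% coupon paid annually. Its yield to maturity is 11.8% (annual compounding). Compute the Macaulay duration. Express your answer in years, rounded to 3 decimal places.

Periodic yield y = 0.118. Discount each cash flow and weight by its year:
  t   CF        PV=CF/(1+0.118)^t    t·PV
  1       425.00       380.1431       380.1431
  2       425.00       340.0207       680.0413
  3       425.00       304.1330       912.3989
  4    10,425.00     6,672.8114    26,691.2456
  Σ                  7,697.1082    28,663.8290
Price P = Σ PV = 7,697.1082.
Macaulay duration = Σ(t·PV) / P = 28,663.8290 / 7,697.1082 = 3.72397 years.

3.724 years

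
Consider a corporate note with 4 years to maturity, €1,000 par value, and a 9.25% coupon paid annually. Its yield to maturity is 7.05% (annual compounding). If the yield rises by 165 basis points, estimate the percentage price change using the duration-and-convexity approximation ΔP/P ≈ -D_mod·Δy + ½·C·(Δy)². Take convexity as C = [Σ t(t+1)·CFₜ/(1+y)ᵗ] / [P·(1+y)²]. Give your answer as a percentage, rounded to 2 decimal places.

-5.25%

With y = 0.0705:
  t   CF        PV=CF/(1+0.0705)^t    t·PV        t(t+1)·PV
  1        92.50        86.4082        86.4082         172.8164
  2        92.50        80.7176       161.4353         484.3058
  3        92.50        75.4018       226.2054         904.8216
  4     1,092.50       831.9070     3,327.6279      16,638.1393
  Σ                  1,074.4346     3,801.6767      18,200.0831
P = 1,074.4346; D_Mac = 3.53830 yrs; D_mod = 3.30528 yrs; C = 14.78155.
Duration effect: -3.30528 × (+0.0165) = -0.054537
Convexity effect: 0.5 × 14.78155 × (0.0165)² = +0.0020121
ΔP/P ≈ -0.054537 + 0.0020121 = -0.052525 = -5.2525%.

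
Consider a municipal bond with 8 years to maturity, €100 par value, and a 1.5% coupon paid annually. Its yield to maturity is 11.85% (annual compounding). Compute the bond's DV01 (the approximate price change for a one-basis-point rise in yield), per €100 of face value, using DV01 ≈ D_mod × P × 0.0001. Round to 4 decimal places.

€0.0318

Periodic yield y = 0.1185.
  t   CF        PV=CF/(1+0.1185)^t    t·PV
  1         1.50         1.3411         1.3411
  2         1.50         1.1990         2.3980
  3         1.50         1.0720         3.2159
  4         1.50         0.9584         3.8336
  5         1.50         0.8569         4.2843
  6         1.50         0.7661         4.5965
  7         1.50         0.6849         4.7944
  8       101.50        41.4360       331.4882
  Σ                     48.3143       355.9521
P = 48.3143; D_Mac = 7.36742 yrs; D_mod = 6.58687 yrs.
DV01 ≈ 6.58687 × 48.3143 × 0.0001 = 0.031824.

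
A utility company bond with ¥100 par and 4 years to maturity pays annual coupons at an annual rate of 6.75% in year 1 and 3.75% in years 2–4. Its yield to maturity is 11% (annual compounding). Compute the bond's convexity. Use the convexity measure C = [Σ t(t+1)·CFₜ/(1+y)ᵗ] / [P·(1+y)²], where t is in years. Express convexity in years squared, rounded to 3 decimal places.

With y = 0.11:
  t   CF        PV=CF/(1+0.11)^t    t·PV        t(t+1)·PV
  1         6.75         6.0811         6.0811          12.1622
  2         3.75         3.0436         6.0872          18.2615
  3         3.75         2.7420         8.2259          32.9036
  4       103.75        68.3433       273.3734       1,366.8668
  Σ                     80.2100       293.7675       1,430.1941
P = 80.2100.
Convexity = Σ t(t+1)·PV / [P·(1+y)²] = 1,430.1941 / (80.2100 × 1.232100) = 14.47174.

14.472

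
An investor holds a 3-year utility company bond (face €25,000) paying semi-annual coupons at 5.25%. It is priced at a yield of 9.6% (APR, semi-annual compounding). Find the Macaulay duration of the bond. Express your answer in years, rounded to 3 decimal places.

2.801 years

Periodic yield y = 0.048. Discount each cash flow and weight by its period:
  t   CF        PV=CF/(1+0.048)^t    t·PV
  1       656.25       626.1927       626.1927
  2       656.25       597.5122     1,195.0243
  3       656.25       570.1452     1,710.4356
  4       656.25       544.0317     2,176.1267
  5       656.25       519.1142     2,595.5710
  6    25,656.25    19,365.3559   116,192.1354
  Σ                 22,222.3519   124,495.4857
Price P = Σ PV = 22,222.3519.
Macaulay duration = Σ(t·PV) / P = 124,495.4857 / 22,222.3519 = 5.60226 half-year periods.
In years: 5.60226 / 2 = 2.80113 years.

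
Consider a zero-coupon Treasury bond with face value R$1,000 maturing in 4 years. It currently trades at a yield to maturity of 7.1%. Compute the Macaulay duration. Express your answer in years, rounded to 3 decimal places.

A zero-coupon bond has a single cash flow at maturity, so its Macaulay duration equals its maturity: 4 years.

4.000 years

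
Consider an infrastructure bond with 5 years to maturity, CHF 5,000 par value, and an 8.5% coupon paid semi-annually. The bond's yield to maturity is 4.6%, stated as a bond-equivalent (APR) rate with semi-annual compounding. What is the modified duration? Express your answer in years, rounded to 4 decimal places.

Periodic yield y = 0.023. First find Macaulay duration:
  t   CF        PV=CF/(1+0.023)^t    t·PV
  1       212.50       207.7224       207.7224
  2       212.50       203.0522       406.1044
  3       212.50       198.4870       595.4610
  4       212.50       194.0244       776.0977
  5       212.50       189.6622       948.3110
  6       212.50       185.3980     1,112.3882
  7       212.50       181.2298     1,268.6083
  8       212.50       177.1552     1,417.2415
  9       212.50       173.1722     1,558.5500
  10    5,212.50     4,152.3096    41,523.0963
  Σ                  5,862.2130    49,813.5807
P = 5,862.2130; Macaulay duration = 49,813.5807 / 5,862.2130 = 8.49740 half-year periods = 4.24870 years.
Modified duration = D_Mac / (1 + y) = 4.24870 / 1.023 = 4.15318 years.

4.1532 years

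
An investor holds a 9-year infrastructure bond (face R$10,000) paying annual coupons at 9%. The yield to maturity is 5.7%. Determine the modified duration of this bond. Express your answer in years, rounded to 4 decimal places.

6.4265 years

Periodic yield y = 0.057. First find Macaulay duration:
  t   CF        PV=CF/(1+0.057)^t    t·PV
  1       900.00       851.4664       851.4664
  2       900.00       805.5501     1,611.1001
  3       900.00       762.1098     2,286.3294
  4       900.00       721.0121     2,884.0484
  5       900.00       682.1307     3,410.6533
  6       900.00       645.3459     3,872.0757
  7       900.00       610.5449     4,273.8142
  8       900.00       577.6205     4,620.9641
  9    10,900.00     6,618.3787    59,565.4081
  Σ                 12,274.1591    83,375.8598
P = 12,274.1591; Macaulay duration = 83,375.8598 / 12,274.1591 = 6.79280 years.
Modified duration = D_Mac / (1 + y) = 6.79280 / 1.057 = 6.42649 years.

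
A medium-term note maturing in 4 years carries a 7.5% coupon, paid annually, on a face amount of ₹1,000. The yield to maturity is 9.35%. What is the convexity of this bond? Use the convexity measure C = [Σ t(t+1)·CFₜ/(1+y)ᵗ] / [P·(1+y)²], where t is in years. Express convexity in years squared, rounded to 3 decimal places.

With y = 0.0935:
  t   CF        PV=CF/(1+0.0935)^t    t·PV        t(t+1)·PV
  1        75.00        68.5871        68.5871         137.1742
  2        75.00        62.7225       125.4451         376.3353
  3        75.00        57.3594       172.0783         688.3133
  4     1,075.00       751.8537     3,007.4146      15,037.0731
  Σ                    940.5227     3,373.5251      16,238.8959
P = 940.5227.
Convexity = Σ t(t+1)·PV / [P·(1+y)²] = 16,238.8959 / (940.5227 × 1.195742) = 14.43942.

14.439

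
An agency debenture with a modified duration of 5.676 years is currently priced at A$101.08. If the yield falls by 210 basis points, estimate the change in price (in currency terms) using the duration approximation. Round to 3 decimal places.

Duration approximation: ΔP/P ≈ -D_mod · Δy = -5.676 × (-0.021) = +0.119196.
ΔP ≈ 101.08 × (+0.119196) = +12.04833168.

+A$12.048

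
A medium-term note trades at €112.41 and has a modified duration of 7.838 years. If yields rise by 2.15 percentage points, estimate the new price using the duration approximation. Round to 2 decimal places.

Duration approximation: ΔP/P ≈ -D_mod · Δy = -7.838 × (+0.0215) = -0.168517.
New price ≈ 112.41 × (1 - 0.168517) = 93.46700403.

€93.47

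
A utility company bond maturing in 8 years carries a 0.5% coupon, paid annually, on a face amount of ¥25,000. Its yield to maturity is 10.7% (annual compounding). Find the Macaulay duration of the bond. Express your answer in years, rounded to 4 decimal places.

Periodic yield y = 0.107. Discount each cash flow and weight by its year:
  t   CF        PV=CF/(1+0.107)^t    t·PV
  1       125.00       112.9178       112.9178
  2       125.00       102.0034       204.0069
  3       125.00        92.1440       276.4321
  4       125.00        83.2376       332.9504
  5       125.00        75.1920       375.9602
  6       125.00        67.9242       407.5450
  7       125.00        61.3588       429.5114
  8    25,125.00    11,141.0238    89,128.1907
  Σ                 11,735.8017    91,267.5144
Price P = Σ PV = 11,735.8017.
Macaulay duration = Σ(t·PV) / P = 91,267.5144 / 11,735.8017 = 7.77685 years.

7.7768 years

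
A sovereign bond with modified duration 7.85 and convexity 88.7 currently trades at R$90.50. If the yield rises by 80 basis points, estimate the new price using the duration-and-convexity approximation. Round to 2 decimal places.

R$85.07

Duration effect: -D_mod·Δy = -7.85 × (+0.008) = -0.062800
Convexity effect: ½·C·(Δy)² = 0.5 × 88.7 × (0.008)² = +0.0028384
ΔP/P ≈ -0.062800 + 0.0028384 = -0.0599616
New price ≈ 90.50 × (1 - 0.0599616) = 85.0734752.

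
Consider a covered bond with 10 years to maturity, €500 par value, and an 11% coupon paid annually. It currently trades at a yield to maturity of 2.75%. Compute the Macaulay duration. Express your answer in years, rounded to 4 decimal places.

Periodic yield y = 0.0275. Discount each cash flow and weight by its year:
  t   CF        PV=CF/(1+0.0275)^t    t·PV
  1        55.00        53.5280        53.5280
  2        55.00        52.0954       104.1907
  3        55.00        50.7011       152.1032
  4        55.00        49.3441       197.3765
  5        55.00        48.0235       240.1173
  6        55.00        46.7382       280.4290
  7        55.00        45.4873       318.4109
  8        55.00        44.2698       354.1588
  9        55.00        43.0850       387.7651
  10      555.00       423.1308     4,231.3084
  Σ                    856.4031     6,319.3879
Price P = Σ PV = 856.4031.
Macaulay duration = Σ(t·PV) / P = 6,319.3879 / 856.4031 = 7.37899 years.

7.3790 years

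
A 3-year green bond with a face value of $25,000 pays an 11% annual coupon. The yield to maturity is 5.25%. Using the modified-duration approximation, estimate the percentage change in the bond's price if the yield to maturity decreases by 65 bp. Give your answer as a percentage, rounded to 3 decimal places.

+1.688%

Periodic yield y = 0.0525. Modified duration first:
  t   CF        PV=CF/(1+0.0525)^t    t·PV
  1     2,750.00     2,612.8266     2,612.8266
  2     2,750.00     2,482.4956     4,964.9912
  3    27,750.00    23,801.0805    71,403.2416
  Σ                 28,896.4027    78,981.0594
P = 28,896.4027; D_Mac = 2.73325 yrs; D_mod = 2.73325/(1+0.0525) = 2.59691 yrs.
ΔP/P ≈ -D_mod · Δy = -2.59691 × (-0.0065) = +0.016880 = +1.6880%.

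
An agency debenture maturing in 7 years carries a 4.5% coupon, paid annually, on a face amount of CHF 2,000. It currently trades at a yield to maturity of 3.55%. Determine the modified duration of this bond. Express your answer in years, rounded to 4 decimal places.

5.9730 years

Periodic yield y = 0.0355. First find Macaulay duration:
  t   CF        PV=CF/(1+0.0355)^t    t·PV
  1        90.00        86.9145        86.9145
  2        90.00        83.9348       167.8697
  3        90.00        81.0573       243.1719
  4        90.00        78.2784       313.1137
  5        90.00        75.5948       377.9741
  6        90.00        73.0032       438.0192
  7     2,090.00     1,637.1767    11,460.2371
  Σ                  2,115.9599    13,087.3003
P = 2,115.9599; Macaulay duration = 13,087.3003 / 2,115.9599 = 6.18504 years.
Modified duration = D_Mac / (1 + y) = 6.18504 / 1.0355 = 5.97300 years.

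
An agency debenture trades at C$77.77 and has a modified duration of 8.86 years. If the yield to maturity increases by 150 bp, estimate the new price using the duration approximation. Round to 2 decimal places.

Duration approximation: ΔP/P ≈ -D_mod · Δy = -8.86 × (+0.015) = -0.132900.
New price ≈ 77.77 × (1 - 0.132900) = 67.434367.

C$67.43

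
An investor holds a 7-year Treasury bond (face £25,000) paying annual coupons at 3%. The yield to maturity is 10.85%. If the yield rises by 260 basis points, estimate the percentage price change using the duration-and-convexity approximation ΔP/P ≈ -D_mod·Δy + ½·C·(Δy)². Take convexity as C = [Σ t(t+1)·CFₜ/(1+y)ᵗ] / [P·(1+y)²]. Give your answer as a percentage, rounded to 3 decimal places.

With y = 0.1085:
  t   CF        PV=CF/(1+0.1085)^t    t·PV        t(t+1)·PV
  1       750.00       676.5900       676.5900       1,353.1800
  2       750.00       610.3653     1,220.7307       3,662.1921
  3       750.00       550.6228     1,651.8683       6,607.4733
  4       750.00       496.7278     1,986.9112       9,934.5562
  5       750.00       448.1081     2,240.5404      13,443.2424
  6       750.00       404.2473     2,425.4835      16,978.3847
  7    25,750.00    12,520.6637    87,644.6460     701,157.1680
  Σ                 15,707.3250    97,846.7702     753,136.1966
P = 15,707.3250; D_Mac = 6.22937 yrs; D_mod = 5.61964 yrs; C = 39.02113.
Duration effect: -5.61964 × (+0.026) = -0.146111
Convexity effect: 0.5 × 39.02113 × (0.026)² = +0.0131891
ΔP/P ≈ -0.146111 + 0.0131891 = -0.132922 = -13.2922%.

-13.292%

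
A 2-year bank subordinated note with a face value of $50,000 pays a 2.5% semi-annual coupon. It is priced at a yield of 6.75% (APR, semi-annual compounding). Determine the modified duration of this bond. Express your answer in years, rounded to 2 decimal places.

Periodic yield y = 0.03375. First find Macaulay duration:
  t   CF        PV=CF/(1+0.03375)^t    t·PV
  1       625.00       604.5949       604.5949
  2       625.00       584.8560     1,169.7121
  3       625.00       565.7616     1,697.2847
  4    50,625.00    44,330.5323   177,322.1291
  Σ                 46,085.7448   180,793.7209
P = 46,085.7448; Macaulay duration = 180,793.7209 / 46,085.7448 = 3.92299 half-year periods = 1.96149 years.
Modified duration = D_Mac / (1 + y) = 1.96149 / 1.03375 = 1.89745 years.

1.90 years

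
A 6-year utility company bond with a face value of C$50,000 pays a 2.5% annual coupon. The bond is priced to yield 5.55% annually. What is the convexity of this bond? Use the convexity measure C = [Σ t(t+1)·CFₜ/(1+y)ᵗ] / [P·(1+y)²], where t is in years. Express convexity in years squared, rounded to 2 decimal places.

With y = 0.0555:
  t   CF        PV=CF/(1+0.0555)^t    t·PV        t(t+1)·PV
  1     1,250.00     1,184.2729     1,184.2729       2,368.5457
  2     1,250.00     1,122.0018     2,244.0035       6,732.0106
  3     1,250.00     1,063.0050     3,189.0149      12,756.0598
  4     1,250.00     1,007.1104     4,028.4414      20,142.2071
  5     1,250.00       954.1548     4,770.7738      28,624.6430
  6    51,250.00    37,063.3306   222,379.9838   1,556,659.8866
  Σ                 42,393.8754   237,796.4904   1,627,283.3528
P = 42,393.8754.
Convexity = Σ t(t+1)·PV / [P·(1+y)²] = 1,627,283.3528 / (42,393.8754 × 1.114080) = 34.45431.

34.45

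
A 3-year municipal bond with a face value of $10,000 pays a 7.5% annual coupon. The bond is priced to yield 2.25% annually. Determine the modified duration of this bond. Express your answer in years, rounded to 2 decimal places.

Periodic yield y = 0.0225. First find Macaulay duration:
  t   CF        PV=CF/(1+0.0225)^t    t·PV
  1       750.00       733.4963       733.4963
  2       750.00       717.3558     1,434.7117
  3    10,750.00    10,055.8437    30,167.5311
  Σ                 11,506.6959    32,335.7391
P = 11,506.6959; Macaulay duration = 32,335.7391 / 11,506.6959 = 2.81017 years.
Modified duration = D_Mac / (1 + y) = 2.81017 / 1.0225 = 2.74833 years.

2.75 years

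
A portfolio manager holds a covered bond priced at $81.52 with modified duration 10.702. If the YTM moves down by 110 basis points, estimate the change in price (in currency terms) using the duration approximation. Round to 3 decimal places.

Duration approximation: ΔP/P ≈ -D_mod · Δy = -10.702 × (-0.011) = +0.117722.
ΔP ≈ 81.52 × (+0.117722) = +9.59669744.

+$9.597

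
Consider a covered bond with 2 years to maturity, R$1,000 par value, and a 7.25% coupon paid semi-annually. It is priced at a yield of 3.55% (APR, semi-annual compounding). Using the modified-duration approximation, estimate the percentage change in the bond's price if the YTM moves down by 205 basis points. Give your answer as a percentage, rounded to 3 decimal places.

Periodic yield y = 0.01775. Modified duration first:
  t   CF        PV=CF/(1+0.01775)^t    t·PV
  1        36.25        35.6178        35.6178
  2        36.25        34.9966        69.9932
  3        36.25        34.3862       103.1587
  4     1,036.25       965.8287     3,863.3147
  Σ                  1,070.8293     4,072.0844
P = 1,070.8293; D_Mac = 3.80274 half-year periods = 1.90137 yrs; D_mod = 1.90137/(1+0.01775) = 1.86821 yrs.
ΔP/P ≈ -D_mod · Δy = -1.86821 × (-0.0205) = +0.038298 = +3.8298%.

+3.830%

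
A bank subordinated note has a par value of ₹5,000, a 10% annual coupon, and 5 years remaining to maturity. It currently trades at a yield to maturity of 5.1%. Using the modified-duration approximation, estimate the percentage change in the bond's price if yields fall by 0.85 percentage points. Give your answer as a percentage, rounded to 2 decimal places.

Periodic yield y = 0.051. Modified duration first:
  t   CF        PV=CF/(1+0.051)^t    t·PV
  1       500.00       475.7374       475.7374
  2       500.00       452.6521       905.3043
  3       500.00       430.6871     1,292.0613
  4       500.00       409.7879     1,639.1516
  5     5,500.00     4,288.9315    21,444.6575
  Σ                  6,057.7960    25,756.9120
P = 6,057.7960; D_Mac = 4.25186 yrs; D_mod = 4.25186/(1+0.051) = 4.04554 yrs.
ΔP/P ≈ -D_mod · Δy = -4.04554 × (-0.0085) = +0.034387 = +3.4387%.

+3.44%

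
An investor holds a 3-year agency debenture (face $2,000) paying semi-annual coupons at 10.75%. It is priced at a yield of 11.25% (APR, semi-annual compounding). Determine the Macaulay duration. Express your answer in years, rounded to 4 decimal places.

Periodic yield y = 0.05625. Discount each cash flow and weight by its period:
  t   CF        PV=CF/(1+0.05625)^t    t·PV
  1       107.50       101.7751       101.7751
  2       107.50        96.3552       192.7103
  3       107.50        91.2238       273.6715
  4       107.50        86.3658       345.4630
  5       107.50        81.7664       408.8320
  6     2,107.50     1,517.6347     9,105.8083
  Σ                  1,975.1210    10,428.2603
Price P = Σ PV = 1,975.1210.
Macaulay duration = Σ(t·PV) / P = 10,428.2603 / 1,975.1210 = 5.27981 half-year periods.
In years: 5.27981 / 2 = 2.63990 years.

2.6399 years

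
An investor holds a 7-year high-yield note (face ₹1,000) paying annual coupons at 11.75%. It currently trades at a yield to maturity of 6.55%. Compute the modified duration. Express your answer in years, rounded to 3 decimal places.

Periodic yield y = 0.0655. First find Macaulay duration:
  t   CF        PV=CF/(1+0.0655)^t    t·PV
  1       117.50       110.2769       110.2769
  2       117.50       103.4978       206.9955
  3       117.50        97.1354       291.4062
  4       117.50        91.1641       364.6566
  5       117.50        85.5600       427.7998
  6       117.50        80.3003       481.8018
  7     1,117.50       716.7593     5,017.3153
  Σ                  1,284.6938     6,900.2520
P = 1,284.6938; Macaulay duration = 6,900.2520 / 1,284.6938 = 5.37113 years.
Modified duration = D_Mac / (1 + y) = 5.37113 / 1.0655 = 5.04094 years.

5.041 years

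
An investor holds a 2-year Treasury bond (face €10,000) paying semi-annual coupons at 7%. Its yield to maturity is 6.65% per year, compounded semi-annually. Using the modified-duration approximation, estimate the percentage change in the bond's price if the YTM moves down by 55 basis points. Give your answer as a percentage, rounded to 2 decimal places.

+1.01%

Periodic yield y = 0.03325. Modified duration first:
  t   CF        PV=CF/(1+0.03325)^t    t·PV
  1       350.00       338.7370       338.7370
  2       350.00       327.8364       655.6729
  3       350.00       317.2867       951.8600
  4    10,350.00     9,080.6867    36,322.7470
  Σ                 10,064.5468    38,269.0168
P = 10,064.5468; D_Mac = 3.80236 half-year periods = 1.90118 yrs; D_mod = 1.90118/(1+0.03325) = 1.84000 yrs.
ΔP/P ≈ -D_mod · Δy = -1.84000 × (-0.0055) = +0.010120 = +1.0120%.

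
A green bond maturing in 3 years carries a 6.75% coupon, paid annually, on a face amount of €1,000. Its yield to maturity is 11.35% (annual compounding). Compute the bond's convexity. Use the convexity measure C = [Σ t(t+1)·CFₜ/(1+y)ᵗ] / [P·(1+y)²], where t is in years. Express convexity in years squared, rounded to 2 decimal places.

With y = 0.1135:
  t   CF        PV=CF/(1+0.1135)^t    t·PV        t(t+1)·PV
  1        67.50        60.6197        60.6197         121.2393
  2        67.50        54.4407       108.8813         326.6439
  3     1,067.50       773.2096     2,319.6287       9,278.5148
  Σ                    888.2699     2,489.1297       9,726.3981
P = 888.2699.
Convexity = Σ t(t+1)·PV / [P·(1+y)²] = 9,726.3981 / (888.2699 × 1.239882) = 8.83134.

8.83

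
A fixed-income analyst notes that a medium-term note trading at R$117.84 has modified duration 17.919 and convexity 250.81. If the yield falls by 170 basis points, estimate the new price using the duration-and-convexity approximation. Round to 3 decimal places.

R$158.008

Duration effect: -D_mod·Δy = -17.919 × (-0.017) = +0.304623
Convexity effect: ½·C·(Δy)² = 0.5 × 250.81 × (-0.017)² = +0.036242045
ΔP/P ≈ +0.304623 + 0.036242045 = +0.340865045
New price ≈ 117.84 × (1 + 0.340865045) = 158.0075369028.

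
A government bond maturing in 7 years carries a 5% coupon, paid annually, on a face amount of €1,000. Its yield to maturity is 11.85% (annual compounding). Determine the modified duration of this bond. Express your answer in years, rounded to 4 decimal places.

Periodic yield y = 0.1185. First find Macaulay duration:
  t   CF        PV=CF/(1+0.1185)^t    t·PV
  1        50.00        44.7027        44.7027
  2        50.00        39.9667        79.9334
  3        50.00        35.7324       107.1972
  4        50.00        31.9467       127.7868
  5        50.00        28.5621       142.8105
  6        50.00        25.5361       153.2164
  7     1,050.00       479.4434     3,356.1041
  Σ                    685.8901     4,011.7510
P = 685.8901; Macaulay duration = 4,011.7510 / 685.8901 = 5.84897 years.
Modified duration = D_Mac / (1 + y) = 5.84897 / 1.1185 = 5.22930 years.

5.2293 years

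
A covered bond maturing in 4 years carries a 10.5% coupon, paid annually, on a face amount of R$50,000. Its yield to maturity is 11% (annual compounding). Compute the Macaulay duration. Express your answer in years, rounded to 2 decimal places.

Periodic yield y = 0.11. Discount each cash flow and weight by its year:
  t   CF        PV=CF/(1+0.11)^t    t·PV
  1     5,250.00     4,729.7297     4,729.7297
  2     5,250.00     4,261.0178     8,522.0355
  3     5,250.00     3,838.7548    11,516.2643
  4    55,250.00    36,394.8863   145,579.5453
  Σ                 49,224.3886   170,347.5748
Price P = Σ PV = 49,224.3886.
Macaulay duration = Σ(t·PV) / P = 170,347.5748 / 49,224.3886 = 3.46063 years.

3.46 years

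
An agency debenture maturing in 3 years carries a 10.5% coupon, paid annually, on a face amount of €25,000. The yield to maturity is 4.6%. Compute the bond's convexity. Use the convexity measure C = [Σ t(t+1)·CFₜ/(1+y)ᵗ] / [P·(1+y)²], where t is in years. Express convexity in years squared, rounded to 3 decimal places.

With y = 0.046:
  t   CF        PV=CF/(1+0.046)^t    t·PV        t(t+1)·PV
  1     2,625.00     2,509.5602     2,509.5602       5,019.1205
  2     2,625.00     2,399.1972     4,798.3943      14,395.1830
  3    27,625.00    24,138.3307    72,414.9921     289,659.9685
  Σ                 29,047.0881    79,722.9467     309,074.2719
P = 29,047.0881.
Convexity = Σ t(t+1)·PV / [P·(1+y)²] = 309,074.2719 / (29,047.0881 × 1.094116) = 9.72516.

9.725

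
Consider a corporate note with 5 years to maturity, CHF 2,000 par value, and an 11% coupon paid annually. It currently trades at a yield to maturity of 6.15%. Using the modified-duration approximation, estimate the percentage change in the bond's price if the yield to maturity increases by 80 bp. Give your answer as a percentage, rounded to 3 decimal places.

Periodic yield y = 0.0615. Modified duration first:
  t   CF        PV=CF/(1+0.0615)^t    t·PV
  1       220.00       207.2539       207.2539
  2       220.00       195.2462       390.4925
  3       220.00       183.9343       551.8029
  4       220.00       173.2777       693.1108
  5     2,220.00     1,647.2252     8,236.1261
  Σ                  2,406.9373    10,078.7861
P = 2,406.9373; D_Mac = 4.18739 yrs; D_mod = 4.18739/(1+0.0615) = 3.94479 yrs.
ΔP/P ≈ -D_mod · Δy = -3.94479 × (+0.008) = -0.031558 = -3.1558%.

-3.156%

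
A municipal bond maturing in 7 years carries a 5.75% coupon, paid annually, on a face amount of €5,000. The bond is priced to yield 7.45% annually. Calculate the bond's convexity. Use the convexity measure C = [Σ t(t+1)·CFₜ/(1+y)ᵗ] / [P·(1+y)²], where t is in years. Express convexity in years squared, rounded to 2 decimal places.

38.47

With y = 0.0745:
  t   CF        PV=CF/(1+0.0745)^t    t·PV        t(t+1)·PV
  1       287.50       267.5663       267.5663         535.1326
  2       287.50       249.0147       498.0294       1,494.0883
  3       287.50       231.7494       695.2482       2,780.9926
  4       287.50       215.6811       862.7246       4,313.6228
  5       287.50       200.7270     1,003.6349       6,021.8094
  6       287.50       186.8097     1,120.8580       7,846.0057
  7     5,287.50     3,197.4624    22,382.2366     179,057.8925
  Σ                  4,549.0106    26,830.2979     202,049.5439
P = 4,549.0106.
Convexity = Σ t(t+1)·PV / [P·(1+y)²] = 202,049.5439 / (4,549.0106 × 1.154550) = 38.47052.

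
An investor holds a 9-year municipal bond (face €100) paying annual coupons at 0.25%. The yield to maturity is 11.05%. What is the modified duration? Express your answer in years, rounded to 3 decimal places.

7.960 years

Periodic yield y = 0.1105. First find Macaulay duration:
  t   CF        PV=CF/(1+0.1105)^t    t·PV
  1         0.25         0.2251         0.2251
  2         0.25         0.2027         0.4054
  3         0.25         0.1826         0.5477
  4         0.25         0.1644         0.6575
  5         0.25         0.1480         0.7401
  6         0.25         0.1333         0.7998
  7         0.25         0.1200         0.8402
  8         0.25         0.1081         0.8647
  9       100.25        39.0317       351.2852
  Σ                     40.3159       356.3659
P = 40.3159; Macaulay duration = 356.3659 / 40.3159 = 8.83933 years.
Modified duration = D_Mac / (1 + y) = 8.83933 / 1.1105 = 7.95978 years.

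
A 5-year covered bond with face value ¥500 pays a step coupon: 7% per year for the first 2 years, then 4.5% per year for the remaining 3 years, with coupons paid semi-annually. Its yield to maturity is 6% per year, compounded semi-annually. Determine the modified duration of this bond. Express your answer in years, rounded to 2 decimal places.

Periodic yield y = 0.03. First find Macaulay duration:
  t   CF        PV=CF/(1+0.03)^t    t·PV
  1        17.50        16.9903        16.9903
  2        17.50        16.4954        32.9909
  3        17.50        16.0150        48.0449
  4        17.50        15.5485        62.1941
  5        11.25         9.7043        48.5217
  6        11.25         9.4217        56.5302
  7        11.25         9.1473        64.0310
  8        11.25         8.8809        71.0468
  9        11.25         8.6222        77.5997
  10      511.25       380.4180     3,804.1801
  Σ                    491.2436     4,282.1297
P = 491.2436; Macaulay duration = 4,282.1297 / 491.2436 = 8.71692 half-year periods = 4.35846 years.
Modified duration = D_Mac / (1 + y) = 4.35846 / 1.03 = 4.23151 years.

4.23 years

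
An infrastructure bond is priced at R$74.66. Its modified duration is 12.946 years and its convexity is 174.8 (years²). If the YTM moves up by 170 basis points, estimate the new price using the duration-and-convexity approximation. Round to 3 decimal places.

R$60.114

Duration effect: -D_mod·Δy = -12.946 × (+0.017) = -0.220082
Convexity effect: ½·C·(Δy)² = 0.5 × 174.8 × (0.017)² = +0.0252586
ΔP/P ≈ -0.220082 + 0.0252586 = -0.1948234
New price ≈ 74.66 × (1 - 0.1948234) = 60.114484956.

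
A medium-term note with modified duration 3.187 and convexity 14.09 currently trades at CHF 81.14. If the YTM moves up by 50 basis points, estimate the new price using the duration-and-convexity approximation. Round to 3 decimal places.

CHF 79.861

Duration effect: -D_mod·Δy = -3.187 × (+0.005) = -0.015935
Convexity effect: ½·C·(Δy)² = 0.5 × 14.09 × (0.005)² = +0.000176125
ΔP/P ≈ -0.015935 + 0.000176125 = -0.015758875
New price ≈ 81.14 × (1 - 0.015758875) = 79.8613248825.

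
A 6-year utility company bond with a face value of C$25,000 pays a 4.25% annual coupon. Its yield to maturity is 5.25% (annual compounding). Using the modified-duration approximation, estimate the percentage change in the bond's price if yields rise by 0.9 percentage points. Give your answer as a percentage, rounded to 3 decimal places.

Periodic yield y = 0.0525. Modified duration first:
  t   CF        PV=CF/(1+0.0525)^t    t·PV
  1     1,062.50     1,009.5012     1,009.5012
  2     1,062.50       959.1460     1,918.2920
  3     1,062.50       911.3026     2,733.9079
  4     1,062.50       865.8457     3,463.3829
  5     1,062.50       822.6563     4,113.2814
  6    26,062.50    19,172.7074   115,036.2446
  Σ                 23,741.1593   128,274.6101
P = 23,741.1593; D_Mac = 5.40305 yrs; D_mod = 5.40305/(1+0.0525) = 5.13354 yrs.
ΔP/P ≈ -D_mod · Δy = -5.13354 × (+0.009) = -0.046202 = -4.6202%.

-4.620%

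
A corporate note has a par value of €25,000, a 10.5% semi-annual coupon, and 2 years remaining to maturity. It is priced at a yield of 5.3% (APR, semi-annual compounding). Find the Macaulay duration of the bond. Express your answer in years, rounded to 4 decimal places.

Periodic yield y = 0.0265. Discount each cash flow and weight by its period:
  t   CF        PV=CF/(1+0.0265)^t    t·PV
  1     1,312.50     1,278.6167     1,278.6167
  2     1,312.50     1,245.6080     2,491.2161
  3     1,312.50     1,213.4516     3,640.3547
  4    26,312.50    23,698.7969    94,795.1874
  Σ                 27,436.4731   102,205.3749
Price P = Σ PV = 27,436.4731.
Macaulay duration = Σ(t·PV) / P = 102,205.3749 / 27,436.4731 = 3.72516 half-year periods.
In years: 3.72516 / 2 = 1.86258 years.

1.8626 years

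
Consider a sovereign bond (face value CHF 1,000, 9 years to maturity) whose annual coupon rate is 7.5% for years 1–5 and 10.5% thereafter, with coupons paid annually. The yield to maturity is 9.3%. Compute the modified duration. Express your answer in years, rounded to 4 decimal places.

Periodic yield y = 0.093. First find Macaulay duration:
  t   CF        PV=CF/(1+0.093)^t    t·PV
  1        75.00        68.6185        68.6185
  2        75.00        62.7799       125.5599
  3        75.00        57.4382       172.3146
  4        75.00        52.5510       210.2038
  5        75.00        48.0796       240.3978
  6       105.00        61.5841       369.5044
  7       105.00        56.3441       394.4084
  8       105.00        51.5499       412.3994
  9     1,105.00       496.3418     4,467.0759
  Σ                    955.2869     6,460.4826
P = 955.2869; Macaulay duration = 6,460.4826 / 955.2869 = 6.76287 years.
Modified duration = D_Mac / (1 + y) = 6.76287 / 1.093 = 6.18744 years.

6.1874 years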